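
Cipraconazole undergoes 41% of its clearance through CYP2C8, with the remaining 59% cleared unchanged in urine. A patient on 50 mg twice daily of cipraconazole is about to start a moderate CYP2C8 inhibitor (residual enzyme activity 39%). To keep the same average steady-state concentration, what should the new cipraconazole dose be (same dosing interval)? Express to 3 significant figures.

37.5 mg

The CYP2C8 pathway (41% of clearance) drops to 0.39× activity: 0.41 × 0.39 = 0.1599.
Non-CYP routes (59%) are unchanged.
New clearance relative to baseline: 0.1599 + 0.59 = 0.7499.
To maintain the same steady-state level, dose must scale with clearance: new dose = 50 × 0.7499 = 37.5 mg.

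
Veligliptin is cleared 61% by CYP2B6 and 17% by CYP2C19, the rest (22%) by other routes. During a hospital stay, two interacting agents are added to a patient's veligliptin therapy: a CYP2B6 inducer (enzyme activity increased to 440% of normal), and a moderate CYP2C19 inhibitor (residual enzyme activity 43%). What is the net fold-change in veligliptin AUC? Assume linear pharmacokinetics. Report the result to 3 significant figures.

The CYP2B6 pathway (61% of clearance) increases to 4.4× activity: 0.61 × 4.4 = 2.684.
The CYP2C19 pathway (17% of clearance) falls to 0.43× activity: 0.17 × 0.43 = 0.0731.
Non-CYP routes (22%) are unchanged.
Relative clearance = 2.684 + 0.0731 + 0.22 = 2.9771.
AUC ∝ 1/CL: fold-change = 1 / 2.9771 = 0.336.

0.336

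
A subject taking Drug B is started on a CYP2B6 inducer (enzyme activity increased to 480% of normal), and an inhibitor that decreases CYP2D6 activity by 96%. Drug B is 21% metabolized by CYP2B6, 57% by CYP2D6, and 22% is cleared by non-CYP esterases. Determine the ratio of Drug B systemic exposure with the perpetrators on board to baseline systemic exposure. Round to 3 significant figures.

The CYP2B6 pathway (21% of clearance) increases to 4.8× activity: 0.21 × 4.8 = 1.008.
The CYP2D6 pathway (57% of clearance) falls to 0.04× activity: 0.57 × 0.04 = 0.0228.
The remaining 22% of clearance is unaffected.
CL_new/CL_old = 1.008 + 0.0228 + 0.22 = 1.2508.
Net systemic exposure ratio = 1 / 1.2508 = 0.799.

0.799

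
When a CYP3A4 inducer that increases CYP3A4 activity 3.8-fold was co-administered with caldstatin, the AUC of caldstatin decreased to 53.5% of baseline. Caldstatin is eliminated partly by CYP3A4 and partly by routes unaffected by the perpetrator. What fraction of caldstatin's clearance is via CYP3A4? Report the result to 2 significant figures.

Let fm be the CYP3A4 fraction. New clearance relative to baseline = fm × 3.8 + (1 − fm).
AUC ratio = 1 / (new CL fraction), so new CL fraction = 1 / 0.535 = 1.869.
fm × 3.8 + 1 − fm = 1.869  ⇒  fm × (3.8 − 1) = 0.8692  ⇒  fm = 0.31.

0.31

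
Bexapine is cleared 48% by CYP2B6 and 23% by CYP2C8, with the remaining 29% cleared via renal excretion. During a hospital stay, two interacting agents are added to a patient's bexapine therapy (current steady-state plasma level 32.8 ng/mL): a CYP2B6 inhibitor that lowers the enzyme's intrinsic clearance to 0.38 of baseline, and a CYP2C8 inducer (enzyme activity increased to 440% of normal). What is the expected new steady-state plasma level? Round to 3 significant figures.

22.1 ng/mL

The CYP2B6 pathway (48% of clearance) drops to 0.38× activity: 0.48 × 0.38 = 0.1824.
The CYP2C8 pathway (23% of clearance) increases to 4.4× activity: 0.23 × 4.4 = 1.012.
Non-CYP routes (29%) are unchanged.
CL_new/CL_old = 0.1824 + 1.012 + 0.29 = 1.4844.
Steady-state plasma level ∝ 1/CL: new value = 32.8 / 1.4844 = 22.1 ng/mL.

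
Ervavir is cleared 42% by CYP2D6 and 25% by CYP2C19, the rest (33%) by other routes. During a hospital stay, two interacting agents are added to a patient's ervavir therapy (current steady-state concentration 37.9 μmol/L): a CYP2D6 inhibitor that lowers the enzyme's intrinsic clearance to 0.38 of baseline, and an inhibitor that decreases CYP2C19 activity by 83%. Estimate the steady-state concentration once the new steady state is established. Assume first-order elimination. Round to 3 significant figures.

71.2 μmol/L

CYP2D6: 0.42 × 0.38 = 0.1596
CYP2C19: 0.25 × 0.17 = 0.0425
Other: 0.33 (unchanged)
Relative clearance = 0.1596 + 0.0425 + 0.33 = 0.5321.
New steady-state concentration = 37.9 / 0.5321 = 71.2 μmol/L (concentration scales inversely with clearance).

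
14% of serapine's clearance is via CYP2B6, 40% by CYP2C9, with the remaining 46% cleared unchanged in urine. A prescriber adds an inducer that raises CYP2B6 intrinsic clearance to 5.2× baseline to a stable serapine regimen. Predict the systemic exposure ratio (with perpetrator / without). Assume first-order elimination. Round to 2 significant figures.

0.63

The CYP2B6 pathway (14% of clearance) increases to 5.2× activity: 0.14 × 5.2 = 0.728.
CYP2C9 (40%) and the residual 46% are unaffected.
New clearance relative to baseline: 0.728 + 0.4 + 0.46 = 1.588.
Since systemic exposure ∝ 1/CL, the ratio is 1 / 1.588 = 0.63.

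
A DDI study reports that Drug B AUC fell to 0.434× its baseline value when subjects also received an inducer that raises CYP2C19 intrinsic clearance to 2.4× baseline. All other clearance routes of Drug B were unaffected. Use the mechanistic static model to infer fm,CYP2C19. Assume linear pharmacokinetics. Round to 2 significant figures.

0.93

Call the CYP2C19 fraction fm. After the interaction, CL_new/CL_old = fm × 2.4 + (1 − fm).
AUC ratio = 1 / (new CL fraction), so new CL fraction = 1 / 0.434 = 2.304.
fm × 2.4 + 1 − fm = 2.304  ⇒  fm × (2.4 − 1) = 1.304  ⇒  fm = 0.93.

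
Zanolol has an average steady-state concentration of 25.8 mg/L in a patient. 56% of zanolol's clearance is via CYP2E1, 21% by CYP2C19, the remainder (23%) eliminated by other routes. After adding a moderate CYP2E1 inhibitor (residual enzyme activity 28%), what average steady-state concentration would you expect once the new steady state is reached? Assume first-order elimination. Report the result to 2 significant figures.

The CYP2E1 pathway (56% of clearance) falls to 0.28× activity: 0.56 × 0.28 = 0.1568.
CYP2C19 (21%) and the residual 23% are unaffected.
CL_new/CL_old = 0.1568 + 0.21 + 0.23 = 0.5968.
New average steady-state concentration = baseline ÷ relative clearance = 25.8 / 0.5968 = 43 mg/L.

43 mg/L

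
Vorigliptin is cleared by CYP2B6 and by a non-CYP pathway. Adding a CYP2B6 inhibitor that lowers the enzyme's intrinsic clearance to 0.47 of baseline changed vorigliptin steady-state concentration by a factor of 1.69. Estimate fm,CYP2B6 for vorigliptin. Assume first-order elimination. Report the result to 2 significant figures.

0.77

CL'/CL = 1 / 1.69 = 0.5917
0.47·fm + (1 − fm) = 0.5917
fm = (0.5917 − 1) / (0.47 − 1) = 0.77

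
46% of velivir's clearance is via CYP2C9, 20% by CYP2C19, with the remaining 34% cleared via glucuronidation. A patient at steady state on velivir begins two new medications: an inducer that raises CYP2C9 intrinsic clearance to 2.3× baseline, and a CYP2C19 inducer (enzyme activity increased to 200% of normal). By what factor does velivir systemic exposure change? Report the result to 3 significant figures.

The CYP2C9 pathway (46% of clearance) is boosted to 2.3× activity: 0.46 × 2.3 = 1.058.
The CYP2C19 pathway (20% of clearance) rises to 2× activity: 0.2 × 2 = 0.4.
The remaining 34% of clearance is unaffected.
Relative clearance = 1.058 + 0.4 + 0.34 = 1.798.
Net systemic exposure ratio = 1 / 1.798 = 0.556.

0.556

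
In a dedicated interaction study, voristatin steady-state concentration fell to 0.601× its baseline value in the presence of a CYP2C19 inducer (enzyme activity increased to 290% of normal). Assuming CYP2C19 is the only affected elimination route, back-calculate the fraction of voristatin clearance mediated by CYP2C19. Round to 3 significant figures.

Call the CYP2C19 fraction fm. After the interaction, CL_new/CL_old = fm × 2.9 + (1 − fm).
Steady-state concentration ratio = 1 / (new CL fraction), so new CL fraction = 1 / 0.601 = 1.664.
fm × 2.9 + 1 − fm = 1.664  ⇒  fm × (2.9 − 1) = 0.6639  ⇒  fm = 0.349.

0.349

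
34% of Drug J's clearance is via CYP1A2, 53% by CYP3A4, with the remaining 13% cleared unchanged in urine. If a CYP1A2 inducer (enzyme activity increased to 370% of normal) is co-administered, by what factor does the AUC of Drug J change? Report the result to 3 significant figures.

CYP1A2: 0.34 × 3.7 = 1.258
CYP3A4: 0.53 (unchanged)
Other: 0.13 (unchanged)
Relative clearance = 1.258 + 0.53 + 0.13 = 1.918.
AUC is inversely proportional to clearance, so the fold-change is 1 / 1.918 = 0.521.

0.521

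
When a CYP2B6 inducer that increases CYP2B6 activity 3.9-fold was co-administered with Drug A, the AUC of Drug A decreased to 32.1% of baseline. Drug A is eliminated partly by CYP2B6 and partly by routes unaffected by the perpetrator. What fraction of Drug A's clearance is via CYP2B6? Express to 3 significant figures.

0.729

Let fm be the CYP2B6 fraction. New clearance relative to baseline = fm × 3.9 + (1 − fm).
AUC ratio = 1 / (new CL fraction), so new CL fraction = 1 / 0.321 = 3.115.
fm × 3.9 + 1 − fm = 3.115  ⇒  fm × (3.9 − 1) = 2.115  ⇒  fm = 0.729.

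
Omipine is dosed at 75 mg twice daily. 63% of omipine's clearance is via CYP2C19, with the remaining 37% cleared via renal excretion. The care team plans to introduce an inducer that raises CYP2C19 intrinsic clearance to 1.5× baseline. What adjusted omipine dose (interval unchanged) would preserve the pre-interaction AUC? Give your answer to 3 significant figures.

The CYP2C19 pathway (63% of clearance) is boosted to 1.5× activity: 0.63 × 1.5 = 0.945.
Non-CYP routes (37%) are unchanged.
CL_new/CL_old = 0.945 + 0.37 = 1.315.
Exposure is unchanged when dose changes in proportion to clearance. New dose = 75 mg × 1.315 = 98.6 mg.

98.6 mg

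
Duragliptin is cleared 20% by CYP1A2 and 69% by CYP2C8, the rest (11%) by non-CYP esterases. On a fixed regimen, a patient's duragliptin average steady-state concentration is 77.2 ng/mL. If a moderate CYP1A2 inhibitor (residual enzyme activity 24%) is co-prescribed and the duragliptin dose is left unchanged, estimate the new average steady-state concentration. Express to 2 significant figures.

91 ng/mL

CYP1A2: 0.2 × 0.24 = 0.048
CYP2C8: 0.69 (unchanged)
Other: 0.11 (unchanged)
Relative clearance = 0.048 + 0.69 + 0.11 = 0.848.
New average steady-state concentration = baseline ÷ relative clearance = 77.2 / 0.848 = 91 ng/mL.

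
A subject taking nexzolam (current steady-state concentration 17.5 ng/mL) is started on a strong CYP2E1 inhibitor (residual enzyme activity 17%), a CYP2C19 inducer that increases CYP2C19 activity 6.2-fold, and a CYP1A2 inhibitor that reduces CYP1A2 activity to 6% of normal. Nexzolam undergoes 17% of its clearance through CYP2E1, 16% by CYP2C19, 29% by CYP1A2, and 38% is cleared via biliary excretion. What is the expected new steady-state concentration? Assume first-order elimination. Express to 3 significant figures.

The CYP2E1 pathway (17% of clearance) falls to 0.17× activity: 0.17 × 0.17 = 0.0289.
The CYP2C19 pathway (16% of clearance) increases to 6.2× activity: 0.16 × 6.2 = 0.992.
The CYP1A2 pathway (29% of clearance) drops to 0.06× activity: 0.29 × 0.06 = 0.0174.
Non-CYP routes (38%) are unchanged.
Relative clearance = 0.0289 + 0.992 + 0.0174 + 0.38 = 1.4183.
New steady-state concentration = 17.5 / 1.4183 = 12.3 ng/mL (concentration scales inversely with clearance).

12.3 ng/mL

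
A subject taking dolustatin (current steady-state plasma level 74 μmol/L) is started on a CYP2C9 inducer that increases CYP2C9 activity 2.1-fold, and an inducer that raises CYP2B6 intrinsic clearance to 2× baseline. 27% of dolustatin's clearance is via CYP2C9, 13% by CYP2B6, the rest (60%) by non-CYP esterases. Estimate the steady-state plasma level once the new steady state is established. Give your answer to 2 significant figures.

52 μmol/L

The CYP2C9 pathway (27% of clearance) rises to 2.1× activity: 0.27 × 2.1 = 0.567.
The CYP2B6 pathway (13% of clearance) is boosted to 2× activity: 0.13 × 2 = 0.26.
Non-CYP routes (60%) are unchanged.
New clearance relative to baseline: 0.567 + 0.26 + 0.6 = 1.427.
New steady-state plasma level = 74 / 1.427 = 52 μmol/L (concentration scales inversely with clearance).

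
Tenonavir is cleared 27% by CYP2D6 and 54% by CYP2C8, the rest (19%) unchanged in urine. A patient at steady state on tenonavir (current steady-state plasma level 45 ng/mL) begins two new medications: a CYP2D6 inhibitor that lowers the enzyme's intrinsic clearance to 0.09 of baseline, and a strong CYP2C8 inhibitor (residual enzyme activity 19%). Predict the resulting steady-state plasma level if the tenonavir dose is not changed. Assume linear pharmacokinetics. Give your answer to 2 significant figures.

1.4 × 10² ng/mL

CYP2D6: 0.27 × 0.09 = 0.0243
CYP2C8: 0.54 × 0.19 = 0.1026
Other: 0.19 (unchanged)
CL_new/CL_old = 0.0243 + 0.1026 + 0.19 = 0.3169.
Steady-state plasma level ∝ 1/CL: new value = 45 / 0.3169 = 1.4 × 10² ng/mL.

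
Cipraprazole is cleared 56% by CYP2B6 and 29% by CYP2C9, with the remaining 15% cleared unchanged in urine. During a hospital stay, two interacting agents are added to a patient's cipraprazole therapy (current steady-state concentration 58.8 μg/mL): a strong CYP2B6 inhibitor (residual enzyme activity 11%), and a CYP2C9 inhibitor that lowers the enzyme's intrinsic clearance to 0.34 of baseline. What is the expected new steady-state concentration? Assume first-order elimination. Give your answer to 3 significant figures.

190 μg/mL

The CYP2B6 pathway (56% of clearance) is reduced to 0.11× activity: 0.56 × 0.11 = 0.0616.
The CYP2C9 pathway (29% of clearance) is reduced to 0.34× activity: 0.29 × 0.34 = 0.0986.
Non-CYP routes (15%) are unchanged.
CL_new/CL_old = 0.0616 + 0.0986 + 0.15 = 0.3102.
New steady-state concentration = 58.8 / 0.3102 = 190 μg/mL (concentration scales inversely with clearance).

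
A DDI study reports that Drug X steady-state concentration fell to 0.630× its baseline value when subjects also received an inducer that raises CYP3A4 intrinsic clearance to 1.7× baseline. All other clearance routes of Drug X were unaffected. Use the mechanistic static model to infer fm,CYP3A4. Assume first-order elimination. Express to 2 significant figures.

Call the CYP3A4 fraction fm. After the interaction, CL_new/CL_old = fm × 1.7 + (1 − fm).
Steady-state concentration ratio = 1 / (new CL fraction), so new CL fraction = 1 / 0.630 = 1.587.
fm × 1.7 + 1 − fm = 1.587  ⇒  fm × (1.7 − 1) = 0.5873  ⇒  fm = 0.84.

0.84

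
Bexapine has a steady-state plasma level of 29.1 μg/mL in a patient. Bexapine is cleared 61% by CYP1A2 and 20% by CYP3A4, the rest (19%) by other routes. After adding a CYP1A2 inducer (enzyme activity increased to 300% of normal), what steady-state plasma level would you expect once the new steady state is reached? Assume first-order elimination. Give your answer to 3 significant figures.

13.1 μg/mL

The CYP1A2 pathway (61% of clearance) rises to 3× activity: 0.61 × 3 = 1.83.
CYP3A4 (20%) and the residual 19% are unaffected.
CL_new/CL_old = 1.83 + 0.2 + 0.19 = 2.22.
New steady-state plasma level = baseline ÷ relative clearance = 29.1 / 2.22 = 13.1 μg/mL.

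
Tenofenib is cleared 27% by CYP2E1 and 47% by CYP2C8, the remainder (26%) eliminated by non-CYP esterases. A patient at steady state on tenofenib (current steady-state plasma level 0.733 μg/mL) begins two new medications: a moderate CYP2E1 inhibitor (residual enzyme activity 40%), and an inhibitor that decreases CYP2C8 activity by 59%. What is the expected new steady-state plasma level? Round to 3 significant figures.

CYP2E1: 0.27 × 0.4 = 0.108
CYP2C8: 0.47 × 0.41 = 0.1927
Other: 0.26 (unchanged)
New clearance relative to baseline: 0.108 + 0.1927 + 0.26 = 0.5607.
Dividing the baseline by the relative clearance: 0.733 / 0.5607 = 1.31 μg/mL.

1.31 μg/mL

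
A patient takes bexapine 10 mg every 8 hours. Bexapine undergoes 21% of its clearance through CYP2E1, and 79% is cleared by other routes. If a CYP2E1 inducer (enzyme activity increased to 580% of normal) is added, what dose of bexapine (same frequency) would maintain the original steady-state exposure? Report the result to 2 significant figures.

The CYP2E1 pathway (21% of clearance) rises to 5.8× activity: 0.21 × 5.8 = 1.218.
The remaining 79% of clearance is unaffected.
CL_new/CL_old = 1.218 + 0.79 = 2.008.
Exposure is unchanged when dose changes in proportion to clearance. New dose = 10 mg × 2.008 = 20 mg.

20 mg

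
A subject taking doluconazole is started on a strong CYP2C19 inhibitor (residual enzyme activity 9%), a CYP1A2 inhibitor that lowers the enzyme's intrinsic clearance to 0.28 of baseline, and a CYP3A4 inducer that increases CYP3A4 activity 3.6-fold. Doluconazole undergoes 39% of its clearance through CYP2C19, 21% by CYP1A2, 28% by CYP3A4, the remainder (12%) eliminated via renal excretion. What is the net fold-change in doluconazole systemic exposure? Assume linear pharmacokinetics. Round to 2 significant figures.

The CYP2C19 pathway (39% of clearance) is reduced to 0.09× activity: 0.39 × 0.09 = 0.0351.
The CYP1A2 pathway (21% of clearance) drops to 0.28× activity: 0.21 × 0.28 = 0.0588.
The CYP3A4 pathway (28% of clearance) is boosted to 3.6× activity: 0.28 × 3.6 = 1.008.
Non-CYP routes (12%) are unchanged.
New clearance relative to baseline: 0.0351 + 0.0588 + 1.008 + 0.12 = 1.2219.
Net systemic exposure ratio = 1 / 1.2219 = 0.82.

0.82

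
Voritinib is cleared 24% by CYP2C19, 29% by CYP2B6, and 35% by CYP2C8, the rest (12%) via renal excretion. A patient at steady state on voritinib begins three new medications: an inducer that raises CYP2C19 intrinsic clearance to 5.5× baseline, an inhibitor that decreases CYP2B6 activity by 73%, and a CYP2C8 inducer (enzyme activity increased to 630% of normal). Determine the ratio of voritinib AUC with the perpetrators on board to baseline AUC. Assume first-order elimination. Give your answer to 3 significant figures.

The CYP2C19 pathway (24% of clearance) is boosted to 5.5× activity: 0.24 × 5.5 = 1.32.
The CYP2B6 pathway (29% of clearance) is reduced to 0.27× activity: 0.29 × 0.27 = 0.0783.
The CYP2C8 pathway (35% of clearance) rises to 6.3× activity: 0.35 × 6.3 = 2.205.
Non-CYP routes (12%) are unchanged.
CL_new/CL_old = 1.32 + 0.0783 + 2.205 + 0.12 = 3.7233.
Net AUC ratio = 1 / 3.7233 = 0.269.

0.269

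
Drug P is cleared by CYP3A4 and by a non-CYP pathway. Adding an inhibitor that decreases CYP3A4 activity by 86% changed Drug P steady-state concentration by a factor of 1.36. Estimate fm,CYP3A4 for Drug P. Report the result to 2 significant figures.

Let x = fm,CYP3A4. Because steady-state concentration ∝ 1/CL, relative clearance fell to 1/1.36 = 0.7353.
Setting x·0.14 + (1 − x) = 0.7353 and solving: x = (0.7353 − 1)/(0.14 − 1) = 0.31.

0.31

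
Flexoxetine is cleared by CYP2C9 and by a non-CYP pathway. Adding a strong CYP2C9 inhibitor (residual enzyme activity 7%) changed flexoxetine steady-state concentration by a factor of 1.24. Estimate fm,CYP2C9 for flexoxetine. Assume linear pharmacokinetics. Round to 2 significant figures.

0.21

CL'/CL = 1 / 1.24 = 0.8065
0.07·fm + (1 − fm) = 0.8065
fm = (0.8065 − 1) / (0.07 − 1) = 0.21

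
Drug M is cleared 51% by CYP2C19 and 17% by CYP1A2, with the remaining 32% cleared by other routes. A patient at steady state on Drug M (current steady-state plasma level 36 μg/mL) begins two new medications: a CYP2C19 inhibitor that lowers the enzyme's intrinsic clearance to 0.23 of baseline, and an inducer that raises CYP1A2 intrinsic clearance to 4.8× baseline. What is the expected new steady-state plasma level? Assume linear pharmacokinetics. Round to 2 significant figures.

The CYP2C19 pathway (51% of clearance) falls to 0.23× activity: 0.51 × 0.23 = 0.1173.
The CYP1A2 pathway (17% of clearance) rises to 4.8× activity: 0.17 × 4.8 = 0.816.
The remaining 32% of clearance is unaffected.
CL_new/CL_old = 0.1173 + 0.816 + 0.32 = 1.2533.
Steady-state plasma level ∝ 1/CL: new value = 36 / 1.2533 = 29 μg/mL.

29 μg/mL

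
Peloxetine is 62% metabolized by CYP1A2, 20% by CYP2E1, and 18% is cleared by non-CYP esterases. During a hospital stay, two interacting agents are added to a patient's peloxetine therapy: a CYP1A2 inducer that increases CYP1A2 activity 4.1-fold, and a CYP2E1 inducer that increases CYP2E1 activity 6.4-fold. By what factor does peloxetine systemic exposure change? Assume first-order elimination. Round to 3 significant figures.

The CYP1A2 pathway (62% of clearance) increases to 4.1× activity: 0.62 × 4.1 = 2.542.
The CYP2E1 pathway (20% of clearance) is boosted to 6.4× activity: 0.2 × 6.4 = 1.28.
Non-CYP routes (18%) are unchanged.
Relative clearance = 2.542 + 1.28 + 0.18 = 4.002.
Because systemic exposure varies inversely with clearance, the combined effect is 1 / 4.002 = 0.250.

0.250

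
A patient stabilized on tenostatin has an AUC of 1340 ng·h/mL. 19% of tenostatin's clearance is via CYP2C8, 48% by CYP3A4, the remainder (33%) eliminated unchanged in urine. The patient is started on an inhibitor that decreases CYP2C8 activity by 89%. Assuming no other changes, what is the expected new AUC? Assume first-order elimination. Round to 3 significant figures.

CYP2C8: 0.19 × 0.11 = 0.0209
CYP3A4: 0.48 (unchanged)
Other: 0.33 (unchanged)
Relative clearance = 0.0209 + 0.48 + 0.33 = 0.8309.
With dosing unchanged, AUC scales as 1/CL: 1340 / 0.8309 = 1.61 × 10³ ng·h/mL.

1.61 × 10³ ng·h/mL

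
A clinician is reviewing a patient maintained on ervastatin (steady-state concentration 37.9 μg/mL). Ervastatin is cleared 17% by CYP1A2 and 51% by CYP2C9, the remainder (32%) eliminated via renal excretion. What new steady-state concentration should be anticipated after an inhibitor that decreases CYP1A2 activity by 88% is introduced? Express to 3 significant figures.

The CYP1A2 pathway (17% of clearance) is reduced to 0.12× activity: 0.17 × 0.12 = 0.0204.
CYP2C9 (51%) and the residual 32% are unaffected.
New clearance relative to baseline: 0.0204 + 0.51 + 0.32 = 0.8504.
With dosing unchanged, steady-state concentration scales as 1/CL: 37.9 / 0.8504 = 44.6 μg/mL.

44.6 μg/mL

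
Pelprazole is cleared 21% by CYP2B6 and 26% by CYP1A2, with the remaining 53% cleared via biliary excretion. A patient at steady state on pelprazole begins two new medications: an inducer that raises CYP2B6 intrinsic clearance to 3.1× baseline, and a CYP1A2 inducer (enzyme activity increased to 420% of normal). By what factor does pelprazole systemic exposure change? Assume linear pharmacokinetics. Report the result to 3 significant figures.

0.440

The CYP2B6 pathway (21% of clearance) is boosted to 3.1× activity: 0.21 × 3.1 = 0.651.
The CYP1A2 pathway (26% of clearance) rises to 4.2× activity: 0.26 × 4.2 = 1.092.
Non-CYP routes (53%) are unchanged.
CL_new/CL_old = 0.651 + 1.092 + 0.53 = 2.273.
Net systemic exposure ratio = 1 / 2.273 = 0.440.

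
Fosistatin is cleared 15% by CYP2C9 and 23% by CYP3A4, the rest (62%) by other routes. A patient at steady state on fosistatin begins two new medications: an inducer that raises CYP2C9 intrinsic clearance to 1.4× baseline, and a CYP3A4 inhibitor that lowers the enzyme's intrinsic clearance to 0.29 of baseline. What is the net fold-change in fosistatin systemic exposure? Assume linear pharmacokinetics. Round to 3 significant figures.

1.12

The CYP2C9 pathway (15% of clearance) is boosted to 1.4× activity: 0.15 × 1.4 = 0.21.
The CYP3A4 pathway (23% of clearance) falls to 0.29× activity: 0.23 × 0.29 = 0.0667.
Non-CYP routes (62%) are unchanged.
New clearance relative to baseline: 0.21 + 0.0667 + 0.62 = 0.8967.
Systemic exposure ∝ 1/CL: fold-change = 1 / 0.8967 = 1.12.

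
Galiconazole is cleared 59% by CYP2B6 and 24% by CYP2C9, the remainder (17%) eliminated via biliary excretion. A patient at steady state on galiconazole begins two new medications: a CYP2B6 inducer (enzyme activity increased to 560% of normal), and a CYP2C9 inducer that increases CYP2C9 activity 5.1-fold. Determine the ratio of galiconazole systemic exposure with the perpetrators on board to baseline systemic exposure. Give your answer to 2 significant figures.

CYP2B6: 0.59 × 5.6 = 3.304
CYP2C9: 0.24 × 5.1 = 1.224
Other: 0.17 (unchanged)
CL_new/CL_old = 3.304 + 1.224 + 0.17 = 4.698.
Systemic exposure ∝ 1/CL: fold-change = 1 / 4.698 = 0.21.

0.21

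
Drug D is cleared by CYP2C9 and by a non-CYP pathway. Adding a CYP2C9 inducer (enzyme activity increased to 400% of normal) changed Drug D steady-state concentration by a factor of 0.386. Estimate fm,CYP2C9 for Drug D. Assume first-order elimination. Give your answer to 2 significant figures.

0.53

CL'/CL = 1 / 0.386 = 2.591
4·fm + (1 − fm) = 2.591
fm = (2.591 − 1) / (4 − 1) = 0.53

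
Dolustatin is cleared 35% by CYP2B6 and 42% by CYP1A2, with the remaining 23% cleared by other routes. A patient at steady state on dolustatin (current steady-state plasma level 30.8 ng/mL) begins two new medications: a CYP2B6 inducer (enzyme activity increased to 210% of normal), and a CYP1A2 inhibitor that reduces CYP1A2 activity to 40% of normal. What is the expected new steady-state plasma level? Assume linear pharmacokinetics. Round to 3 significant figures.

27.2 ng/mL

The CYP2B6 pathway (35% of clearance) rises to 2.1× activity: 0.35 × 2.1 = 0.735.
The CYP1A2 pathway (42% of clearance) is reduced to 0.4× activity: 0.42 × 0.4 = 0.168.
The remaining 23% of clearance is unaffected.
CL_new/CL_old = 0.735 + 0.168 + 0.23 = 1.133.
Dividing the baseline by the relative clearance: 30.8 / 1.133 = 27.2 ng/mL.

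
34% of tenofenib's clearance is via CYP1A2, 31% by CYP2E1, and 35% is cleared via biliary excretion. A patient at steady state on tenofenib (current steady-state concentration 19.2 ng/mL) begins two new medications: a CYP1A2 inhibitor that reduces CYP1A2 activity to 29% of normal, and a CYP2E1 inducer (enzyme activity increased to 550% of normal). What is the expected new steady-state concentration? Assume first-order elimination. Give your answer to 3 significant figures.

8.92 ng/mL

CYP1A2: 0.34 × 0.29 = 0.0986
CYP2E1: 0.31 × 5.5 = 1.705
Other: 0.35 (unchanged)
CL_new/CL_old = 0.0986 + 1.705 + 0.35 = 2.1536.
Steady-state concentration ∝ 1/CL: new value = 19.2 / 2.1536 = 8.92 ng/mL.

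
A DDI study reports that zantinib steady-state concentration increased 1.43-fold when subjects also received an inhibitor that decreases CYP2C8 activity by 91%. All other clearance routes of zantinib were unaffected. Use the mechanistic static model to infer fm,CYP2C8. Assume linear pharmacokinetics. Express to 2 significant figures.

0.33

Let x = fm,CYP2C8. Because steady-state concentration ∝ 1/CL, relative clearance fell to 1/1.43 = 0.6993.
Only the CYP2C8 route changed, so 0.6993 = x·0.09 + (1 − x), giving x = 0.33.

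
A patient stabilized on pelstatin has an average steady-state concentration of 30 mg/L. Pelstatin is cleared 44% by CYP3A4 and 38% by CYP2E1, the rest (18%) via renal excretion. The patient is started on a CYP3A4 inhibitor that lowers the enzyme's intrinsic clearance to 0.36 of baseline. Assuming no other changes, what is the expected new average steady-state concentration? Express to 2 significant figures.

The CYP3A4 pathway (44% of clearance) is reduced to 0.36× activity: 0.44 × 0.36 = 0.1584.
CYP2E1 (38%) and the residual 18% are unaffected.
Relative clearance = 0.1584 + 0.38 + 0.18 = 0.7184.
With dosing unchanged, average steady-state concentration scales as 1/CL: 30 / 0.7184 = 42 mg/L.

42 mg/L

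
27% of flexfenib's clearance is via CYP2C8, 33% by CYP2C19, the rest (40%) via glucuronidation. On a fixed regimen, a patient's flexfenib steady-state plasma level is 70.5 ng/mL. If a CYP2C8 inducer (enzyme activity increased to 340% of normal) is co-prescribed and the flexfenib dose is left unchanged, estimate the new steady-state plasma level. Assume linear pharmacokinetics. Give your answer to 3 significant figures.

42.8 ng/mL

The CYP2C8 pathway (27% of clearance) is boosted to 3.4× activity: 0.27 × 3.4 = 0.918.
CYP2C19 (33%) and the residual 40% are unaffected.
New clearance relative to baseline: 0.918 + 0.33 + 0.4 = 1.648.
New steady-state plasma level = baseline ÷ relative clearance = 70.5 / 1.648 = 42.8 ng/mL.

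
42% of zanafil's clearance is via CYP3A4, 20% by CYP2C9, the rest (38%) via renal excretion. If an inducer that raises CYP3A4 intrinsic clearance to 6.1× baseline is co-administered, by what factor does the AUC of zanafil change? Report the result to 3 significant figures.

The CYP3A4 pathway (42% of clearance) is boosted to 6.1× activity: 0.42 × 6.1 = 2.562.
CYP2C9 (20%) and the residual 38% are unaffected.
CL_new/CL_old = 2.562 + 0.2 + 0.38 = 3.142.
Since AUC ∝ 1/CL, the ratio is 1 / 3.142 = 0.318.

0.318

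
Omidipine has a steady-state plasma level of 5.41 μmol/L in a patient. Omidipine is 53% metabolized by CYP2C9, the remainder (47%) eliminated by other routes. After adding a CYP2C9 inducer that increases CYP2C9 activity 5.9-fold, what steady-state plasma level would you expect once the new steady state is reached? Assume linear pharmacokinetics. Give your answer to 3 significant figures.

CYP2C9: 0.53 × 5.9 = 3.127
Other: 0.47 (unchanged)
CL_new/CL_old = 3.127 + 0.47 = 3.597.
Steady-state plasma level ∝ 1/CL, so new value = 5.41 / 3.597 = 1.50 μmol/L.

1.50 μmol/L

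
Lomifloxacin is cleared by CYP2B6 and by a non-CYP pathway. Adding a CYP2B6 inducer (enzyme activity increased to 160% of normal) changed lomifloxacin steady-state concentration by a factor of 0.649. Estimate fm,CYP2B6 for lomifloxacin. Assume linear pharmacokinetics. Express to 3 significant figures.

0.901

CL'/CL = 1 / 0.649 = 1.541
1.6·fm + (1 − fm) = 1.541
fm = (1.541 − 1) / (1.6 − 1) = 0.901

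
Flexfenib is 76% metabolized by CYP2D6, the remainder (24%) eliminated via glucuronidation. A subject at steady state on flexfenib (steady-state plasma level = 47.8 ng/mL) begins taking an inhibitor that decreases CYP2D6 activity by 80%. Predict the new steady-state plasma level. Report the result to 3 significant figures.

122 ng/mL

CYP2D6: 0.76 × 0.2 = 0.152
Other: 0.24 (unchanged)
New clearance relative to baseline: 0.152 + 0.24 = 0.392.
With dosing unchanged, steady-state plasma level scales as 1/CL: 47.8 / 0.392 = 122 ng/mL.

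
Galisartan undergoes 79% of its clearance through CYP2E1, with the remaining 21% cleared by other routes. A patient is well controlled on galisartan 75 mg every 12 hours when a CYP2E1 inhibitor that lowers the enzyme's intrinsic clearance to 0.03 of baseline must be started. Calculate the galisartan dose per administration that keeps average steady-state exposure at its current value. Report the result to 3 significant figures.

17.5 mg

The CYP2E1 pathway (79% of clearance) falls to 0.03× activity: 0.79 × 0.03 = 0.0237.
Non-CYP routes (21%) are unchanged.
New clearance relative to baseline: 0.0237 + 0.21 = 0.2337.
Exposure is unchanged when dose changes in proportion to clearance. New dose = 75 mg × 0.2337 = 17.5 mg.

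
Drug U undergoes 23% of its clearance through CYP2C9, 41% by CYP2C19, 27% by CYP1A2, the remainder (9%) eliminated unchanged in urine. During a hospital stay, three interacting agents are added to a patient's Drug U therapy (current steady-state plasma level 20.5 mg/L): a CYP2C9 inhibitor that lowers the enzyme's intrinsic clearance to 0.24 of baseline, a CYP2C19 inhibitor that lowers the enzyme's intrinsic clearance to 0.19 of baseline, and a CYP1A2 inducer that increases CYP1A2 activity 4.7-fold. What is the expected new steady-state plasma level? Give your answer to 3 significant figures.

13.7 mg/L

The CYP2C9 pathway (23% of clearance) falls to 0.24× activity: 0.23 × 0.24 = 0.0552.
The CYP2C19 pathway (41% of clearance) is reduced to 0.19× activity: 0.41 × 0.19 = 0.0779.
The CYP1A2 pathway (27% of clearance) is boosted to 4.7× activity: 0.27 × 4.7 = 1.269.
The remaining 9% of clearance is unaffected.
New clearance relative to baseline: 0.0552 + 0.0779 + 1.269 + 0.09 = 1.4921.
New steady-state plasma level = 20.5 / 1.4921 = 13.7 mg/L (concentration scales inversely with clearance).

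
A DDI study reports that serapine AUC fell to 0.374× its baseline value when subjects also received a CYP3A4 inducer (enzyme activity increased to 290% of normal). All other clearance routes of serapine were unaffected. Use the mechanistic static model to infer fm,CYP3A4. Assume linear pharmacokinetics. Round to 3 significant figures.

Let fm be the CYP3A4 fraction. New clearance relative to baseline = fm × 2.9 + (1 − fm).
AUC ratio = 1 / (new CL fraction), so new CL fraction = 1 / 0.374 = 2.674.
fm × 2.9 + 1 − fm = 2.674  ⇒  fm × (2.9 − 1) = 1.674  ⇒  fm = 0.881.

0.881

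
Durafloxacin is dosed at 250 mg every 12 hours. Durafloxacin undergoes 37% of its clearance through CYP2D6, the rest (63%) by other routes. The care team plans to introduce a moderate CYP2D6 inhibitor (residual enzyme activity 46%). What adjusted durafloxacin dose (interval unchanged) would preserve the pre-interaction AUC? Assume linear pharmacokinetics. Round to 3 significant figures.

CYP2D6: 0.37 × 0.46 = 0.1702
Other: 0.63 (unchanged)
CL_new/CL_old = 0.1702 + 0.63 = 0.8002.
Css,avg = (dose rate)/CL, so holding Css fixed requires dose ∝ CL: 250 × 0.8002 = 200 mg.

200 mg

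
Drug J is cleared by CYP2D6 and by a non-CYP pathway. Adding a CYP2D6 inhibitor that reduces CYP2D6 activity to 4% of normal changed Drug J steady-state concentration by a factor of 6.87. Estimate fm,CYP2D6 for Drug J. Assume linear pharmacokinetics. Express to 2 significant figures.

0.89

CL'/CL = 1 / 6.87 = 0.1456
0.04·fm + (1 − fm) = 0.1456
fm = (0.1456 − 1) / (0.04 − 1) = 0.89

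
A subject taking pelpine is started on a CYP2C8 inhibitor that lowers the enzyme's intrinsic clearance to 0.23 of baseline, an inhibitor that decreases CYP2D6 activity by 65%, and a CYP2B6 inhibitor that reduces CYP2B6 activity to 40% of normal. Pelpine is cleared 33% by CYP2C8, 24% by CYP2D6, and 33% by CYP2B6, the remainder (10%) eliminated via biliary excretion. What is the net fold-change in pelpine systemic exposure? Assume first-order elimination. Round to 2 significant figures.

2.6

The CYP2C8 pathway (33% of clearance) is reduced to 0.23× activity: 0.33 × 0.23 = 0.0759.
The CYP2D6 pathway (24% of clearance) falls to 0.35× activity: 0.24 × 0.35 = 0.084.
The CYP2B6 pathway (33% of clearance) falls to 0.4× activity: 0.33 × 0.4 = 0.132.
Non-CYP routes (10%) are unchanged.
CL_new/CL_old = 0.0759 + 0.084 + 0.132 + 0.1 = 0.3919.
Net systemic exposure ratio = 1 / 0.3919 = 2.6.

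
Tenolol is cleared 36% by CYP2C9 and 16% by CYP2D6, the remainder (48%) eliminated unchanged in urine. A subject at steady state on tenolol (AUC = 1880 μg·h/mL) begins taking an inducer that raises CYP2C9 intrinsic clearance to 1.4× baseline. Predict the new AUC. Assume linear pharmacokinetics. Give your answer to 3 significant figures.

1.64 × 10³ μg·h/mL

The CYP2C9 pathway (36% of clearance) is boosted to 1.4× activity: 0.36 × 1.4 = 0.504.
CYP2D6 (16%) and the residual 48% are unaffected.
New clearance relative to baseline: 0.504 + 0.16 + 0.48 = 1.144.
New AUC = baseline ÷ relative clearance = 1880 / 1.144 = 1.64 × 10³ μg·h/mL.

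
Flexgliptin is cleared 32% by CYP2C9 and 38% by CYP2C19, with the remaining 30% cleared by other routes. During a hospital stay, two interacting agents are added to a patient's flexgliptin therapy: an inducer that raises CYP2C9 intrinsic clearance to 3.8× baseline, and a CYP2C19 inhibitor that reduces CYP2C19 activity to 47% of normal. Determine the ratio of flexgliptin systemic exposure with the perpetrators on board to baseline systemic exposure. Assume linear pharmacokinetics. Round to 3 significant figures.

0.590

The CYP2C9 pathway (32% of clearance) increases to 3.8× activity: 0.32 × 3.8 = 1.216.
The CYP2C19 pathway (38% of clearance) is reduced to 0.47× activity: 0.38 × 0.47 = 0.1786.
Non-CYP routes (30%) are unchanged.
New clearance relative to baseline: 1.216 + 0.1786 + 0.3 = 1.6946.
Systemic exposure ∝ 1/CL: fold-change = 1 / 1.6946 = 0.590.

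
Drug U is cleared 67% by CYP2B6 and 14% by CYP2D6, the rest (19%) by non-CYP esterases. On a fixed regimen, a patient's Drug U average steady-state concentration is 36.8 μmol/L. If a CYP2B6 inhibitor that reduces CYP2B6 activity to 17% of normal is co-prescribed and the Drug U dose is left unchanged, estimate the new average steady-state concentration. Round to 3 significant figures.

82.9 μmol/L

CYP2B6: 0.67 × 0.17 = 0.1139
CYP2D6: 0.14 (unchanged)
Other: 0.19 (unchanged)
New clearance relative to baseline: 0.1139 + 0.14 + 0.19 = 0.4439.
With dosing unchanged, average steady-state concentration scales as 1/CL: 36.8 / 0.4439 = 82.9 μmol/L.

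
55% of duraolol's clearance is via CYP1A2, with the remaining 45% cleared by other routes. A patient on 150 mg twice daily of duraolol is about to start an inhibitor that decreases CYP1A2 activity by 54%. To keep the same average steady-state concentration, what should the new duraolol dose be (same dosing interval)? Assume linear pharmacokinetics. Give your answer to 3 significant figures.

105 mg

The CYP1A2 pathway (55% of clearance) drops to 0.46× activity: 0.55 × 0.46 = 0.253.
The remaining 45% of clearance is unaffected.
Relative clearance = 0.253 + 0.45 = 0.703.
Css,avg = (dose rate)/CL, so holding Css fixed requires dose ∝ CL: 150 × 0.703 = 105 mg.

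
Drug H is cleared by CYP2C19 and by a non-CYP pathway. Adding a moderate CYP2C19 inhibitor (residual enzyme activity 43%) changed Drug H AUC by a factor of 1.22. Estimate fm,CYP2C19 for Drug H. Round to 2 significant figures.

0.32

CL'/CL = 1 / 1.22 = 0.8197
0.43·fm + (1 − fm) = 0.8197
fm = (0.8197 − 1) / (0.43 − 1) = 0.32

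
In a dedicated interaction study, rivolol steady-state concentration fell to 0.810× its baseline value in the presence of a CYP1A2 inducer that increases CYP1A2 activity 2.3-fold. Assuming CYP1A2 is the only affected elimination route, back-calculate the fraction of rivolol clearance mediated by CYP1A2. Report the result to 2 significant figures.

Write x for the fraction cleared via CYP1A2. The observed steady-state concentration change means clearance rose to 1/0.810 = 1.235 of baseline.
Setting x·2.3 + (1 − x) = 1.235 and solving: x = (1.235 − 1)/(2.3 − 1) = 0.18.

0.18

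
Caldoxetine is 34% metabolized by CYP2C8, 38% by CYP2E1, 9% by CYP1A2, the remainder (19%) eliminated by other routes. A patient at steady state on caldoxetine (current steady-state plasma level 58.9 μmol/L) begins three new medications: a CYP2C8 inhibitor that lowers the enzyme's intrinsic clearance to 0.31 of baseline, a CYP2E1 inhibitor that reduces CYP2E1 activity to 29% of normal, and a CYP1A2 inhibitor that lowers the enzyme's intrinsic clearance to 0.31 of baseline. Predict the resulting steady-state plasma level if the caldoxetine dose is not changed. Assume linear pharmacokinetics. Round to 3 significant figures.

136 μmol/L

The CYP2C8 pathway (34% of clearance) is reduced to 0.31× activity: 0.34 × 0.31 = 0.1054.
The CYP2E1 pathway (38% of clearance) is reduced to 0.29× activity: 0.38 × 0.29 = 0.1102.
The CYP1A2 pathway (9% of clearance) is reduced to 0.31× activity: 0.09 × 0.31 = 0.0279.
Non-CYP routes (19%) are unchanged.
New clearance relative to baseline: 0.1054 + 0.1102 + 0.0279 + 0.19 = 0.4335.
Dividing the baseline by the relative clearance: 58.9 / 0.4335 = 136 μmol/L.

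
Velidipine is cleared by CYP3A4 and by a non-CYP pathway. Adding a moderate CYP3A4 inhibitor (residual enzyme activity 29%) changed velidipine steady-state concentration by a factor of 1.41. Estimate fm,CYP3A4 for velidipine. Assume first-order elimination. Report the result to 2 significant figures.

Write x for the fraction cleared via CYP3A4. The observed steady-state concentration change means clearance fell to 1/1.41 = 0.7092 of baseline.
Only the CYP3A4 route changed, so 0.7092 = x·0.29 + (1 − x), giving x = 0.41.

0.41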